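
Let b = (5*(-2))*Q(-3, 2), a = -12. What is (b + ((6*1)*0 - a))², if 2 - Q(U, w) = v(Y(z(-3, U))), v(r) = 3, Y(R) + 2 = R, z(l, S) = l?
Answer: 484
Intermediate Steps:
Y(R) = -2 + R
Q(U, w) = -1 (Q(U, w) = 2 - 1*3 = 2 - 3 = -1)
b = 10 (b = (5*(-2))*(-1) = -10*(-1) = 10)
(b + ((6*1)*0 - a))² = (10 + ((6*1)*0 - 1*(-12)))² = (10 + (6*0 + 12))² = (10 + (0 + 12))² = (10 + 12)² = 22² = 484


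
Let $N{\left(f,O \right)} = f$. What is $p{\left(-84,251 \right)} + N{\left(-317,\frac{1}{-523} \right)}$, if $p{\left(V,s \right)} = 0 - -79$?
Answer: $-238$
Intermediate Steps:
$p{\left(V,s \right)} = 79$ ($p{\left(V,s \right)} = 0 + 79 = 79$)
$p{\left(-84,251 \right)} + N{\left(-317,\frac{1}{-523} \right)} = 79 - 317 = -238$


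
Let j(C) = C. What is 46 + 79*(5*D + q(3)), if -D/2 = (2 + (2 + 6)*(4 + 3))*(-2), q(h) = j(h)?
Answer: 91923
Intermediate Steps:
q(h) = h
D = 232 (D = -2*(2 + (2 + 6)*(4 + 3))*(-2) = -2*(2 + 8*7)*(-2) = -2*(2 + 56)*(-2) = -116*(-2) = -2*(-116) = 232)
46 + 79*(5*D + q(3)) = 46 + 79*(5*232 + 3) = 46 + 79*(1160 + 3) = 46 + 79*1163 = 46 + 91877 = 91923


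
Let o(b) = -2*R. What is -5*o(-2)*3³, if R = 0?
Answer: 0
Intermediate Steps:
o(b) = 0 (o(b) = -2*0 = 0)
-5*o(-2)*3³ = -5*0*3³ = 0*27 = 0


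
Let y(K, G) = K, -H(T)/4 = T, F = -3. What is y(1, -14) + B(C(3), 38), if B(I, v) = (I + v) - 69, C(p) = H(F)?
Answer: -18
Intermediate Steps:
H(T) = -4*T
C(p) = 12 (C(p) = -4*(-3) = 12)
B(I, v) = -69 + I + v
y(1, -14) + B(C(3), 38) = 1 + (-69 + 12 + 38) = 1 - 19 = -18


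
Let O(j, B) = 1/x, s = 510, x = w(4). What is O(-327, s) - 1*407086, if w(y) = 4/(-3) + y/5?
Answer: -3256703/8 ≈ -4.0709e+5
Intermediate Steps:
w(y) = -4/3 + y/5 (w(y) = 4*(-1/3) + y*(1/5) = -4/3 + y/5)
x = -8/15 (x = -4/3 + (1/5)*4 = -4/3 + 4/5 = -8/15 ≈ -0.53333)
O(j, B) = -15/8 (O(j, B) = 1/(-8/15) = -15/8)
O(-327, s) - 1*407086 = -15/8 - 1*407086 = -15/8 - 407086 = -3256703/8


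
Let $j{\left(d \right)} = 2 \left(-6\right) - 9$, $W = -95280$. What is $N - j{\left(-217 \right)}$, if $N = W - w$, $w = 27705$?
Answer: $-122964$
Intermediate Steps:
$N = -122985$ ($N = -95280 - 27705 = -122985$)
$j{\left(d \right)} = -21$ ($j{\left(d \right)} = -12 - 9 = -21$)
$N - j{\left(-217 \right)} = -122985 - -21 = -122985 + 21 = -122964$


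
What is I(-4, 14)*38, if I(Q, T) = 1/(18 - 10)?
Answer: 19/4 ≈ 4.7500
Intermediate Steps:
I(Q, T) = 1/8
I(-4, 14)*38 = (1/8)*38 = 19/4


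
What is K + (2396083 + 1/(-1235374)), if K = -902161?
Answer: 1845552396827/1235374 ≈ 1.4939e+6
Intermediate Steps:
K + (2396083 + 1/(-1235374)) = -902161 + (2396083 + 1/(-1235374)) = -902161 + (2396083 - 1/1235374) = -902161 + 2960058640041/1235374 = 1845552396827/1235374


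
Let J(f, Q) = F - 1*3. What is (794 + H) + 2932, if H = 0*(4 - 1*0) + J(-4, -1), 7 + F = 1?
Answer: 3717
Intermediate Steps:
F = -6 (F = -7 + 1 = -6)
J(f, Q) = -9 (J(f, Q) = -6 - 1*3 = -6 - 3 = -9)
H = -9 (H = 0*(4 - 1*0) - 9 = 0*(4 + 0) - 9 = 0*4 - 9 = 0 - 9 = -9)
(794 + H) + 2932 = (794 - 9) + 2932 = 785 + 2932 = 3717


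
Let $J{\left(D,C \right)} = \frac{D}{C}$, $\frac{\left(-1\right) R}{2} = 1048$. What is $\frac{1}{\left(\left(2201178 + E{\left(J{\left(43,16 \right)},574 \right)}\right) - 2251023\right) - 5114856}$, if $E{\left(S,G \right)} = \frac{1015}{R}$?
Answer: $- \frac{2096}{10825214311} \approx -1.9362 \cdot 10^{-7}$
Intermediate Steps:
$R = -2096$ ($R = \left(-2\right) 1048 = -2096$)
$E{\left(S,G \right)} = - \frac{1015}{2096}$ ($E{\left(S,G \right)} = \frac{1015}{-2096} = 1015 \left(- \frac{1}{2096}\right) = - \frac{1015}{2096}$)
$\frac{1}{\left(\left(2201178 + E{\left(J{\left(43,16 \right)},574 \right)}\right) - 2251023\right) - 5114856} = \frac{1}{\left(\left(2201178 - \frac{1015}{2096}\right) - 2251023\right) - 5114856} = \frac{1}{\left(\frac{4613668073}{2096} - 2251023\right) - 5114856} = \frac{1}{- \frac{104476135}{2096} - 5114856} = \frac{1}{- \frac{10825214311}{2096}} = - \frac{2096}{10825214311}$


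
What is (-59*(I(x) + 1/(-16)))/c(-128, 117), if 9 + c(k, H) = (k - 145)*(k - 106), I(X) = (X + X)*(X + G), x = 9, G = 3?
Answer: -203845/1021968 ≈ -0.19946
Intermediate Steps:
I(X) = 2*X*(3 + X) (I(X) = (X + X)*(X + 3) = (2*X)*(3 + X) = 2*X*(3 + X))
c(k, H) = -9 + (-145 + k)*(-106 + k) (c(k, H) = -9 + (k - 145)*(k - 106) = -9 + (-145 + k)*(-106 + k))
(-59*(I(x) + 1/(-16)))/c(-128, 117) = (-59*(2*9*(3 + 9) + 1/(-16)))/(15361 + (-128)² - 251*(-128)) = (-59*(2*9*12 - 1/16))/(15361 + 16384 + 32128) = -59*(216 - 1/16)/63873 = -59*3455/16*(1/63873) = -203845/16*1/63873 = -203845/1021968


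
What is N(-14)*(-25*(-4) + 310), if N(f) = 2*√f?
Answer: 820*I*√14 ≈ 3068.2*I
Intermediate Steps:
N(-14)*(-25*(-4) + 310) = (2*√(-14))*(-25*(-4) + 310) = (2*(I*√14))*(100 + 310) = (2*I*√14)*410 = 820*I*√14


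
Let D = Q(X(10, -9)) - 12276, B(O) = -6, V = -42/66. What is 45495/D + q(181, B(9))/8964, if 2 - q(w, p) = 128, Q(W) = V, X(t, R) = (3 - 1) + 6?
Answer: -250166911/67251414 ≈ -3.7199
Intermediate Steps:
V = -7/11 (V = -42*1/66 = -7/11 ≈ -0.63636)
X(t, R) = 8 (X(t, R) = 2 + 6 = 8)
Q(W) = -7/11
q(w, p) = -126 (q(w, p) = 2 - 1*128 = 2 - 128 = -126)
D = -135043/11 (D = -7/11 - 12276 = -135043/11 ≈ -12277.)
45495/D + q(181, B(9))/8964 = 45495/(-135043/11) - 126/8964 = 45495*(-11/135043) - 126*1/8964 = -500445/135043 - 7/498 = -250166911/67251414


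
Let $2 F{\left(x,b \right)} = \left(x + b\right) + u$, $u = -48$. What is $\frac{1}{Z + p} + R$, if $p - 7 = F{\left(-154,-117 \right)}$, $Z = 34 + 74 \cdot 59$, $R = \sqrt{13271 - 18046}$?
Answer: $\frac{2}{8495} + 5 i \sqrt{191} \approx 0.00023543 + 69.101 i$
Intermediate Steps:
$F{\left(x,b \right)} = -24 + \frac{b}{2} + \frac{x}{2}$ ($F{\left(x,b \right)} = \frac{\left(x + b\right) - 48}{2} = \frac{\left(b + x\right) - 48}{2} = \frac{-48 + b + x}{2} = -24 + \frac{b}{2} + \frac{x}{2}$)
$R = 5 i \sqrt{191}$ ($R = \sqrt{-4775} = 5 i \sqrt{191} \approx 69.101 i$)
$Z = 4400$ ($Z = 34 + 4366 = 4400$)
$p = - \frac{305}{2}$ ($p = 7 + \left(-24 + \frac{1}{2} \left(-117\right) + \frac{1}{2} \left(-154\right)\right) = 7 - \frac{319}{2} = - \frac{305}{2} \approx -152.5$)
$\frac{1}{Z + p} + R = \frac{1}{4400 - \frac{305}{2}} + 5 i \sqrt{191} = \frac{1}{\frac{8495}{2}} + 5 i \sqrt{191} = \frac{2}{8495} + 5 i \sqrt{191}$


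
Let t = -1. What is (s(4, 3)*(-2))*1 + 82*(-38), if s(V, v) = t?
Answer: -3114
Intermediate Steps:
s(V, v) = -1
(s(4, 3)*(-2))*1 + 82*(-38) = -1*(-2)*1 + 82*(-38) = 2*1 - 3116 = 2 - 3116 = -3114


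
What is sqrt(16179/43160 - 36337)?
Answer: 23*I*sqrt(31988346910)/21580 ≈ 190.62*I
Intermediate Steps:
sqrt(16179/43160 - 36337) = sqrt(-1568288741/43160) = 23*I*sqrt(31988346910)/21580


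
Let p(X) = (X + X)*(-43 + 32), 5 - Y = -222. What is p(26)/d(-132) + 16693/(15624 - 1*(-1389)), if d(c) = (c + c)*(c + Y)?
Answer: 3245393/3232470 ≈ 1.0040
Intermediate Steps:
Y = 227 (Y = 5 - 1*(-222) = 5 + 222 = 227)
d(c) = 2*c*(227 + c) (d(c) = (c + c)*(c + 227) = (2*c)*(227 + c) = 2*c*(227 + c))
p(X) = -22*X (p(X) = (2*X)*(-11) = -22*X)
p(26)/d(-132) + 16693/(15624 - 1*(-1389)) = (-22*26)/((2*(-132)*(227 - 132))) + 16693/(15624 - 1*(-1389)) = -572/(2*(-132)*95) + 16693/(15624 + 1389) = -572/(-25080) + 16693/17013 = -572*(-1/25080) + 16693*(1/17013) = 13/570 + 16693/17013 = 3245393/3232470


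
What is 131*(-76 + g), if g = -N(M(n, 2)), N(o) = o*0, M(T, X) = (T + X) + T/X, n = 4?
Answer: -9956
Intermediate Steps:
M(T, X) = T + X + T/X
N(o) = 0
g = 0 (g = -1*0 = 0)
131*(-76 + g) = 131*(-76 + 0) = 131*(-76) = -9956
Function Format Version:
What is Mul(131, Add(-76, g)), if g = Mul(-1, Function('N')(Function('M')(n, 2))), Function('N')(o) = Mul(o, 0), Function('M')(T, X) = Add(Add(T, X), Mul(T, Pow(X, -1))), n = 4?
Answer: -9956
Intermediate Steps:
Function('M')(T, X) = Add(T, X, Mul(T, Pow(X, -1)))
Function('N')(o) = 0
g = 0 (g = Mul(-1, 0) = 0)
Mul(131, Add(-76, g)) = Mul(131, Add(-76, 0)) = Mul(131, -76) = -9956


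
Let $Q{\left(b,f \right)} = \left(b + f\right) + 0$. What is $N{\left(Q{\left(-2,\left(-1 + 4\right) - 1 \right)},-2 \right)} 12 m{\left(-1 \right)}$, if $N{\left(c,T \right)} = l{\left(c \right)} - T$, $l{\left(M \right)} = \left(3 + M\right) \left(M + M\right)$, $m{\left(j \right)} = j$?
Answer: $-24$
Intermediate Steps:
$l{\left(M \right)} = 2 M \left(3 + M\right)$ ($l{\left(M \right)} = \left(3 + M\right) 2 M = 2 M \left(3 + M\right)$)
$Q{\left(b,f \right)} = b + f$
$N{\left(c,T \right)} = - T + 2 c \left(3 + c\right)$ ($N{\left(c,T \right)} = 2 c \left(3 + c\right) - T = - T + 2 c \left(3 + c\right)$)
$N{\left(Q{\left(-2,\left(-1 + 4\right) - 1 \right)},-2 \right)} 12 m{\left(-1 \right)} = \left(\left(-1\right) \left(-2\right) + 2 \left(-2 + \left(\left(-1 + 4\right) - 1\right)\right) \left(3 + \left(-2 + \left(\left(-1 + 4\right) - 1\right)\right)\right)\right) 12 \left(-1\right) = \left(2 + 2 \left(-2 + \left(3 - 1\right)\right) \left(3 + \left(-2 + \left(3 - 1\right)\right)\right)\right) 12 \left(-1\right) = \left(2 + 2 \left(-2 + 2\right) \left(3 + \left(-2 + 2\right)\right)\right) 12 \left(-1\right) = \left(2 + 2 \cdot 0 \left(3 + 0\right)\right) 12 \left(-1\right) = \left(2 + 2 \cdot 0 \cdot 3\right) 12 \left(-1\right) = \left(2 + 0\right) 12 \left(-1\right) = 2 \cdot 12 \left(-1\right) = 24 \left(-1\right) = -24$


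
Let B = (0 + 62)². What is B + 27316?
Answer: 31160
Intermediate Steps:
B = 3844 (B = 62² = 3844)
B + 27316 = 3844 + 27316 = 31160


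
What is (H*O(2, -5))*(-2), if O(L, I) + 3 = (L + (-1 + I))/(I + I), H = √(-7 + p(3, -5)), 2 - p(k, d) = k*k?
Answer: 26*I*√14/5 ≈ 19.457*I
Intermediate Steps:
p(k, d) = 2 - k² (p(k, d) = 2 - k*k = 2 - k²)
H = I*√14 (H = √(-7 + (2 - 1*3²)) = √(-7 + (2 - 1*9)) = √(-7 + (2 - 9)) = √(-7 - 7) = √(-14) = I*√14 ≈ 3.7417*I)
O(L, I) = -3 + (-1 + I + L)/(2*I) (O(L, I) = -3 + (L + (-1 + I))/(I + I) = -3 + (-1 + I + L)/((2*I)) = -3 + (-1 + I + L)*(1/(2*I)) = -3 + (-1 + I + L)/(2*I))
(H*O(2, -5))*(-2) = ((I*√14)*((½)*(-1 + 2 - 5*(-5))/(-5)))*(-2) = ((I*√14)*((½)*(-⅕)*(-1 + 2 + 25)))*(-2) = ((I*√14)*((½)*(-⅕)*26))*(-2) = ((I*√14)*(-13/5))*(-2) = -13*I*√14/5*(-2) = 26*I*√14/5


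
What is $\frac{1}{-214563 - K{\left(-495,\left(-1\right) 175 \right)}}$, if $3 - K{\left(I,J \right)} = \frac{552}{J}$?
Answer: $- \frac{175}{37549602} \approx -4.6605 \cdot 10^{-6}$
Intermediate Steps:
$K{\left(I,J \right)} = 3 - \frac{552}{J}$
$\frac{1}{-214563 - K{\left(-495,\left(-1\right) 175 \right)}} = \frac{1}{-214563 - \left(3 - \frac{552}{\left(-1\right) 175}\right)} = \frac{1}{-214563 - \left(3 - \frac{552}{-175}\right)} = \frac{1}{-214563 - \left(3 - - \frac{552}{175}\right)} = \frac{1}{-214563 - \left(3 + \frac{552}{175}\right)} = \frac{1}{-214563 - \frac{1077}{175}} = \frac{1}{- \frac{37549602}{175}} = - \frac{175}{37549602}$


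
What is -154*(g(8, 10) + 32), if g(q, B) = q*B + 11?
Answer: -18942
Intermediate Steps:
g(q, B) = 11 + B*q (g(q, B) = B*q + 11 = 11 + B*q)
-154*(g(8, 10) + 32) = -154*((11 + 10*8) + 32) = -154*((11 + 80) + 32) = -154*(91 + 32) = -154*123 = -18942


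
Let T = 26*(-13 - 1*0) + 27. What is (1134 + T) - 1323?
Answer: -500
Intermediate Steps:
T = -311 (T = 26*(-13 + 0) + 27 = 26*(-13) + 27 = -338 + 27 = -311)
(1134 + T) - 1323 = (1134 - 311) - 1323 = 823 - 1323 = -500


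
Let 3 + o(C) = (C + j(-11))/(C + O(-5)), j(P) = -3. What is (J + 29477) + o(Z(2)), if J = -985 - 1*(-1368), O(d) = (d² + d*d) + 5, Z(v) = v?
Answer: 1701848/57 ≈ 29857.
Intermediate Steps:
O(d) = 5 + 2*d² (O(d) = (d² + d²) + 5 = 2*d² + 5 = 5 + 2*d²)
J = 383 (J = -985 + 1368 = 383)
o(C) = -3 + (-3 + C)/(55 + C) (o(C) = -3 + (C - 3)/(C + (5 + 2*(-5)²)) = -3 + (-3 + C)/(C + (5 + 2*25)) = -3 + (-3 + C)/(C + (5 + 50)) = -3 + (-3 + C)/(C + 55) = -3 + (-3 + C)/(55 + C))
(J + 29477) + o(Z(2)) = (383 + 29477) + 2*(-84 - 1*2)/(55 + 2) = 29860 + 2*(-84 - 2)/57 = 29860 + 2*(1/57)*(-86) = 29860 - 172/57 = 1701848/57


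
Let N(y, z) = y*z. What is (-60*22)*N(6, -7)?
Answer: 55440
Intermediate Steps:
(-60*22)*N(6, -7) = (-60*22)*(6*(-7)) = -1320*(-42) = 55440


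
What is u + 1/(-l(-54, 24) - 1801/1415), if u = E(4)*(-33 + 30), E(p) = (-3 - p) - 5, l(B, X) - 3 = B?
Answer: 2534519/70364 ≈ 36.020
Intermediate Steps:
l(B, X) = 3 + B
E(p) = -8 - p
u = 36 (u = (-8 - 1*4)*(-33 + 30) = (-8 - 4)*(-3) = -12*(-3) = 36)
u + 1/(-l(-54, 24) - 1801/1415) = 36 + 1/(-(3 - 54) - 1801/1415) = 36 + 1/(-1*(-51) - 1801*1/1415) = 36 + 1/(51 - 1801/1415) = 36 + 1/(70364/1415) = 36 + 1415/70364 = 2534519/70364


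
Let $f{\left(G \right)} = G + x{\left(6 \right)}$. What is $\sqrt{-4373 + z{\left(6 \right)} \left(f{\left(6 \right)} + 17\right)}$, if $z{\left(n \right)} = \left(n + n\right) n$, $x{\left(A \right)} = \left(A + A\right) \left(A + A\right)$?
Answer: $\sqrt{7651} \approx 87.47$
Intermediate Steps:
$x{\left(A \right)} = 4 A^{2}$ ($x{\left(A \right)} = 2 A 2 A = 4 A^{2}$)
$z{\left(n \right)} = 2 n^{2}$ ($z{\left(n \right)} = 2 n n = 2 n^{2}$)
$f{\left(G \right)} = 144 + G$ ($f{\left(G \right)} = G + 4 \cdot 6^{2} = G + 4 \cdot 36 = G + 144 = 144 + G$)
$\sqrt{-4373 + z{\left(6 \right)} \left(f{\left(6 \right)} + 17\right)} = \sqrt{-4373 + 2 \cdot 6^{2} \left(\left(144 + 6\right) + 17\right)} = \sqrt{-4373 + 2 \cdot 36 \left(150 + 17\right)} = \sqrt{-4373 + 72 \cdot 167} = \sqrt{-4373 + 12024} = \sqrt{7651}$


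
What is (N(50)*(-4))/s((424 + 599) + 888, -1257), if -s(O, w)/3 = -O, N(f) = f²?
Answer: -10000/5733 ≈ -1.7443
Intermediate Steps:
s(O, w) = 3*O (s(O, w) = -(-3)*O = 3*O)
(N(50)*(-4))/s((424 + 599) + 888, -1257) = (50²*(-4))/((3*((424 + 599) + 888))) = (2500*(-4))/((3*(1023 + 888))) = -10000/(3*1911) = -10000/5733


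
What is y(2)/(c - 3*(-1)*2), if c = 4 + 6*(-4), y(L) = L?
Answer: -⅐ ≈ -0.14286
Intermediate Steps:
c = -20 (c = 4 - 24 = -20)
y(2)/(c - 3*(-1)*2) = 2/(-20 - 3*(-1)*2) = 2/(-20 + 3*2) = 2/(-20 + 6) = 2/(-14) = 2*(-1/14) = -⅐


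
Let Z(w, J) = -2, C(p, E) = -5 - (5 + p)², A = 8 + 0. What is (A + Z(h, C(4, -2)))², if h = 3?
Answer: 36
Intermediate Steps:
A = 8
(A + Z(h, C(4, -2)))² = (8 - 2)² = 6² = 36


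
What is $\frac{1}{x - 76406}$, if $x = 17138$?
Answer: $- \frac{1}{59268} \approx -1.6873 \cdot 10^{-5}$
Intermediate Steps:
$\frac{1}{x - 76406} = \frac{1}{17138 - 76406} = \frac{1}{-59268} = - \frac{1}{59268}$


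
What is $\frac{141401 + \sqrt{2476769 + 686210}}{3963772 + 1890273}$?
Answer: $\frac{141401}{5854045} + \frac{\sqrt{3162979}}{5854045} \approx 0.024458$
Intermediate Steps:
$\frac{141401 + \sqrt{2476769 + 686210}}{3963772 + 1890273} = \frac{141401 + \sqrt{3162979}}{5854045} = \left(141401 + \sqrt{3162979}\right) \frac{1}{5854045} = \frac{141401}{5854045} + \frac{\sqrt{3162979}}{5854045}$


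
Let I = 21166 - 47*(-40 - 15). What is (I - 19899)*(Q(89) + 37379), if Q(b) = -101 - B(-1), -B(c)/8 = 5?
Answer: 143748936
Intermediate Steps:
B(c) = -40 (B(c) = -8*5 = -40)
Q(b) = -61 (Q(b) = -101 - 1*(-40) = -101 + 40 = -61)
I = 23751 (I = 21166 - 47*(-55) = 21166 - 1*(-2585) = 21166 + 2585 = 23751)
(I - 19899)*(Q(89) + 37379) = (23751 - 19899)*(-61 + 37379) = 3852*37318 = 143748936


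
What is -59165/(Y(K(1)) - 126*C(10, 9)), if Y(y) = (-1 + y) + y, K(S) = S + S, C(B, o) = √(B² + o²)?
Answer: 59165/957849 + 828310*√181/319283 ≈ 34.964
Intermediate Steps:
K(S) = 2*S
Y(y) = -1 + 2*y
-59165/(Y(K(1)) - 126*C(10, 9)) = -59165/((-1 + 2*(2*1)) - 126*√(10² + 9²)) = -59165/((-1 + 2*2) - 126*√(100 + 81)) = -59165/((-1 + 4) - 126*√181) = -59165/(3 - 126*√181)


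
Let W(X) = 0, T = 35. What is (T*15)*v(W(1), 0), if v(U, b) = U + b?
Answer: 0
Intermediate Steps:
(T*15)*v(W(1), 0) = (35*15)*(0 + 0) = 525*0 = 0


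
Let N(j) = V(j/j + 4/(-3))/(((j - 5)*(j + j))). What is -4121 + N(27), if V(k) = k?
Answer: -14687245/3564 ≈ -4121.0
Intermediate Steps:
N(j) = -1/(6*j*(-5 + j)) (N(j) = (j/j + 4/(-3))/(((j - 5)*(j + j))) = (1 + 4*(-1/3))/(((-5 + j)*(2*j))) = (1 - 4/3)/((2*j*(-5 + j))) = -1/(6*j*(-5 + j)))
-4121 + N(27) = -4121 - 1/6/(27*(-5 + 27)) = -4121 - 1/6*1/27/22 = -4121 - 1/6*1/27*1/22 = -4121 - 1/3564 = -14687245/3564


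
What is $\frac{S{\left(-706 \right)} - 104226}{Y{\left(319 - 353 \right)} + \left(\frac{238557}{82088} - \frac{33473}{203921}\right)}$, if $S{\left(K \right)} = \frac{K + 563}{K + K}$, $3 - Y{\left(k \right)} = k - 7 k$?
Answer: $\frac{615874157032384378}{1171513040675075} \approx 525.71$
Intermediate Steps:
$Y{\left(k \right)} = 3 + 6 k$ ($Y{\left(k \right)} = 3 - \left(k - 7 k\right) = 3 - - 6 k = 3 + 6 k$)
$S{\left(K \right)} = \frac{563 + K}{2 K}$
$\frac{S{\left(-706 \right)} - 104226}{Y{\left(319 - 353 \right)} + \left(\frac{238557}{82088} - \frac{33473}{203921}\right)} = \frac{\frac{563 - 706}{2 \left(-706\right)} - 104226}{\left(3 + 6 \left(319 - 353\right)\right) + \left(\frac{238557}{82088} - \frac{33473}{203921}\right)} = \frac{\frac{1}{2} \left(- \frac{1}{706}\right) \left(-143\right) - 104226}{\left(3 + 6 \left(-34\right)\right) + \left(238557 \cdot \frac{1}{82088} - \frac{33473}{203921}\right)} = \frac{\frac{143}{1412} - 104226}{\left(3 - 204\right) + \left(\frac{238557}{82088} - \frac{33473}{203921}\right)} = - \frac{147166969}{1412 \left(-201 + \frac{45899050373}{16739467048}\right)} = - \frac{147166969}{1412 \left(- \frac{3318733826275}{16739467048}\right)} = \left(- \frac{147166969}{1412}\right) \left(- \frac{16739467048}{3318733826275}\right) = \frac{615874157032384378}{1171513040675075}$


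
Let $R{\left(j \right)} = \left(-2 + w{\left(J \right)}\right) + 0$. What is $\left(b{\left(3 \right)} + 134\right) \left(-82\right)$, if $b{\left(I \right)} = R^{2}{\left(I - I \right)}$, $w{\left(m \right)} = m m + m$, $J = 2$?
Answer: $-12300$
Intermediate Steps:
$w{\left(m \right)} = m + m^{2}$ ($w{\left(m \right)} = m^{2} + m = m + m^{2}$)
$R{\left(j \right)} = 4$ ($R{\left(j \right)} = \left(-2 + 2 \left(1 + 2\right)\right) + 0 = \left(-2 + 2 \cdot 3\right) + 0 = \left(-2 + 6\right) + 0 = 4 + 0 = 4$)
$b{\left(I \right)} = 16$ ($b{\left(I \right)} = 4^{2} = 16$)
$\left(b{\left(3 \right)} + 134\right) \left(-82\right) = \left(16 + 134\right) \left(-82\right) = 150 \left(-82\right) = -12300$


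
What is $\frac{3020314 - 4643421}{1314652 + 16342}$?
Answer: $- \frac{1623107}{1330994} \approx -1.2195$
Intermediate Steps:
$\frac{3020314 - 4643421}{1314652 + 16342} = - \frac{1623107}{1330994}$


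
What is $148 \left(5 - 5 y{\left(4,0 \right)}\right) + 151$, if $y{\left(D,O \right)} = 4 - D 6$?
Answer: $15691$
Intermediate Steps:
$y{\left(D,O \right)} = 4 - 6 D$
$148 \left(5 - 5 y{\left(4,0 \right)}\right) + 151 = 148 \left(5 - 5 \left(4 - 24\right)\right) + 151 = 148 \left(5 - -100\right) + 151 = 148 \left(5 + 100\right) + 151 = 148 \cdot 105 + 151 = 15540 + 151 = 15691$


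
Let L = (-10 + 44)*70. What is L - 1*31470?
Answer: -29090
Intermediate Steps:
L = 2380 (L = 34*70 = 2380)
L - 1*31470 = 2380 - 1*31470 = 2380 - 31470 = -29090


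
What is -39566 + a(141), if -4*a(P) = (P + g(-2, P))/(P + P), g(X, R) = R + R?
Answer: -316531/8 ≈ -39566.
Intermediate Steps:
g(X, R) = 2*R
a(P) = -3/8 (a(P) = -(P + 2*P)/(4*(P + P)) = -3*P/(4*(2*P)) = -3*P*1/(2*P)/4 = -¼*3/2 = -3/8)
-39566 + a(141) = -39566 - 3/8 = -316531/8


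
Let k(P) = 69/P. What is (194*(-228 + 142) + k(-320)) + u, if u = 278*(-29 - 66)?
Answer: -13790149/320 ≈ -43094.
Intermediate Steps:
u = -26410 (u = 278*(-95) = -26410)
(194*(-228 + 142) + k(-320)) + u = (194*(-228 + 142) + 69/(-320)) - 26410 = (194*(-86) + 69*(-1/320)) - 26410 = (-16684 - 69/320) - 26410 = -5338949/320 - 26410 = -13790149/320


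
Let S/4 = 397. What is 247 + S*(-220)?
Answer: -349113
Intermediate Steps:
S = 1588 (S = 4*397 = 1588)
247 + S*(-220) = 247 + 1588*(-220) = 247 - 349360 = -349113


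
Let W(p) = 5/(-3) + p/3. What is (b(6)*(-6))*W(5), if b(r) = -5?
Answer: 0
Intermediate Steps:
W(p) = -5/3 + p/3 (W(p) = 5*(-1/3) + p*(1/3) = -5/3 + p/3)
(b(6)*(-6))*W(5) = (-5*(-6))*(-5/3 + (1/3)*5) = 30*(-5/3 + 5/3) = 30*0 = 0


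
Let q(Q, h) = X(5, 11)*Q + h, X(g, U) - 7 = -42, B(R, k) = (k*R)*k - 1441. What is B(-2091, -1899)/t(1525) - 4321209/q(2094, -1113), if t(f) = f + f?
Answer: -93504613546091/37821525 ≈ -2.4723e+6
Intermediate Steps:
t(f) = 2*f
B(R, k) = -1441 + R*k² (B(R, k) = (R*k)*k - 1441 = R*k² - 1441 = -1441 + R*k²)
X(g, U) = -35 (X(g, U) = 7 - 42 = -35)
q(Q, h) = h - 35*Q (q(Q, h) = -35*Q + h = h - 35*Q)
B(-2091, -1899)/t(1525) - 4321209/q(2094, -1113) = (-1441 - 2091*(-1899)²)/((2*1525)) - 4321209/(-1113 - 35*2094) = (-1441 - 2091*3606201)/3050 - 4321209/(-1113 - 73290) = (-1441 - 7540566291)*(1/3050) - 4321209/(-74403) = -7540567732*1/3050 - 4321209*(-1/74403) = -3770283866/1525 + 1440403/24801 = -93504613546091/37821525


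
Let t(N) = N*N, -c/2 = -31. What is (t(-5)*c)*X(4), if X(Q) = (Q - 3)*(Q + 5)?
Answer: 13950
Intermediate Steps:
c = 62 (c = -2*(-31) = 62)
t(N) = N**2
X(Q) = (-3 + Q)*(5 + Q)
(t(-5)*c)*X(4) = ((-5)**2*62)*(-15 + 4**2 + 2*4) = (25*62)*(-15 + 16 + 8) = 1550*9 = 13950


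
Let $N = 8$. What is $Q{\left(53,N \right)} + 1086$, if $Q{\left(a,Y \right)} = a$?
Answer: $1139$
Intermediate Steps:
$Q{\left(53,N \right)} + 1086 = 53 + 1086 = 1139$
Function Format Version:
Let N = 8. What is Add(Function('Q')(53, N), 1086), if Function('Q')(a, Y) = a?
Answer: 1139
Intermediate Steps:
Add(Function('Q')(53, N), 1086) = Add(53, 1086) = 1139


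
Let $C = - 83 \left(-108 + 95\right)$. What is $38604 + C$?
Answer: $39683$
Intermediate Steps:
$C = 1079$ ($C = \left(-83\right) \left(-13\right) = 1079$)
$38604 + C = 38604 + 1079 = 39683$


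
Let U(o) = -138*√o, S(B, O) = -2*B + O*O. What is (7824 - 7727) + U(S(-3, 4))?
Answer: 97 - 138*√22 ≈ -550.28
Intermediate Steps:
S(B, O) = O² - 2*B (S(B, O) = -2*B + O² = O² - 2*B)
(7824 - 7727) + U(S(-3, 4)) = (7824 - 7727) - 138*√(4² - 2*(-3)) = 97 - 138*√(16 + 6) = 97 - 138*√22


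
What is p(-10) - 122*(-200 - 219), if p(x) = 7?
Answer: 51125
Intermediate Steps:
p(-10) - 122*(-200 - 219) = 7 - 122*(-200 - 219) = 7 - 122*(-419) = 7 + 51118 = 51125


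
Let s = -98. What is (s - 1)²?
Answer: 9801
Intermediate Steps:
(s - 1)² = (-98 - 1)² = (-99)² = 9801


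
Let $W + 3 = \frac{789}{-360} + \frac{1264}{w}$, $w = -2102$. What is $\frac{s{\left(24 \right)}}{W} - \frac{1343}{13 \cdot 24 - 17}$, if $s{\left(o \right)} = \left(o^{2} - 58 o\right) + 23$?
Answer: $\frac{2194051457}{16579295} \approx 132.34$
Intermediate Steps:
$W = - \frac{730613}{126120}$ ($W = -3 + \left(\frac{789}{-360} + \frac{1264}{-2102}\right) = -3 + \left(789 \left(- \frac{1}{360}\right) + 1264 \left(- \frac{1}{2102}\right)\right) = -3 - \frac{352253}{126120} = - \frac{730613}{126120} \approx -5.793$)
$s{\left(o \right)} = 23 + o^{2} - 58 o$
$\frac{s{\left(24 \right)}}{W} - \frac{1343}{13 \cdot 24 - 17} = \frac{23 + 24^{2} - 1392}{- \frac{730613}{126120}} - \frac{1343}{13 \cdot 24 - 17} = \left(23 + 576 - 1392\right) \left(- \frac{126120}{730613}\right) - \frac{1343}{312 - 17} = \left(-793\right) \left(- \frac{126120}{730613}\right) - \frac{1343}{295} = \frac{7693320}{56201} - \frac{1343}{295} = \frac{2194051457}{16579295}$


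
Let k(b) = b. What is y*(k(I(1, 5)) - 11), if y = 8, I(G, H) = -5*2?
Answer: -168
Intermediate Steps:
I(G, H) = -10
y*(k(I(1, 5)) - 11) = 8*(-10 - 11) = 8*(-21) = -168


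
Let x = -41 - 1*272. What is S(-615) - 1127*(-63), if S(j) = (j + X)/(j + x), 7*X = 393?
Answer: 57653301/812 ≈ 71002.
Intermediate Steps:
X = 393/7 (X = (1/7)*393 = 393/7 ≈ 56.143)
x = -313 (x = -41 - 272 = -313)
S(j) = (393/7 + j)/(-313 + j) (S(j) = (j + 393/7)/(j - 313) = (393/7 + j)/(-313 + j))
S(-615) - 1127*(-63) = (393/7 - 615)/(-313 - 615) - 1127*(-63) = -3912/7/(-928) + 71001 = -1/928*(-3912/7) + 71001 = 489/812 + 71001 = 57653301/812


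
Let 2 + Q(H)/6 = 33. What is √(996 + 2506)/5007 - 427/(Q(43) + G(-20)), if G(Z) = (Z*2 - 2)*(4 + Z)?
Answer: -427/858 + √3502/5007 ≈ -0.48585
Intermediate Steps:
G(Z) = (-2 + 2*Z)*(4 + Z) (G(Z) = (2*Z - 2)*(4 + Z) = (-2 + 2*Z)*(4 + Z))
Q(H) = 186 (Q(H) = -12 + 6*33 = -12 + 198 = 186)
√(996 + 2506)/5007 - 427/(Q(43) + G(-20)) = √(996 + 2506)/5007 - 427/(186 + (-8 + 2*(-20)² + 6*(-20))) = √3502*(1/5007) - 427/(186 + (-8 + 2*400 - 120)) = √3502/5007 - 427/(186 + (-8 + 800 - 120)) = √3502/5007 - 427/(186 + 672) = √3502/5007 - 427/858 = -427/858 + √3502/5007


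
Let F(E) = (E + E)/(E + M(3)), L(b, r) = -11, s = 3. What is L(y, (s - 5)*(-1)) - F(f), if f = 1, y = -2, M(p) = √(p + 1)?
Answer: -35/3 ≈ -11.667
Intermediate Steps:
M(p) = √(1 + p)
F(E) = 2*E/(2 + E) (F(E) = (E + E)/(E + √(1 + 3)) = (2*E)/(E + √4) = (2*E)/(E + 2) = (2*E)/(2 + E) = 2*E/(2 + E))
L(y, (s - 5)*(-1)) - F(f) = -11 - 2/(2 + 1) = -11 - 2/3 = -11 - 1*⅔ = -11 - ⅔ = -35/3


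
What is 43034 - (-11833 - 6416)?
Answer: 61283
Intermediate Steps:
43034 - (-11833 - 6416) = 43034 - 1*(-18249) = 43034 + 18249 = 61283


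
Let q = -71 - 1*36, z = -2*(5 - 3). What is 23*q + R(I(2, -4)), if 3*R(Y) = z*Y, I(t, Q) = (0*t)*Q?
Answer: -2461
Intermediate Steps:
z = -4 (z = -2*2 = -4)
I(t, Q) = 0 (I(t, Q) = 0*Q = 0)
q = -107 (q = -71 - 36 = -107)
R(Y) = -4*Y/3 (R(Y) = (-4*Y)/3 = -4*Y/3)
23*q + R(I(2, -4)) = 23*(-107) - 4/3*0 = -2461 + 0 = -2461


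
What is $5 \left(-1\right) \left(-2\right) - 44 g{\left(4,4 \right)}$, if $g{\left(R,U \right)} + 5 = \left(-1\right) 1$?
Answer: $274$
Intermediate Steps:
$g{\left(R,U \right)} = -6$ ($g{\left(R,U \right)} = -5 - 1 = -6$)
$5 \left(-1\right) \left(-2\right) - 44 g{\left(4,4 \right)} = 5 \left(-1\right) \left(-2\right) - -264 = \left(-5\right) \left(-2\right) + 264 = 10 + 264 = 274$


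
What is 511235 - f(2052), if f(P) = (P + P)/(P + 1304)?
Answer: 428925139/839 ≈ 5.1123e+5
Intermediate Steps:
f(P) = 2*P/(1304 + P) (f(P) = (2*P)/(1304 + P) = 2*P/(1304 + P))
511235 - f(2052) = 511235 - 2*2052/(1304 + 2052) = 511235 - 2*2052/3356 = 511235 - 1*1026/839 = 511235 - 1026/839 = 428925139/839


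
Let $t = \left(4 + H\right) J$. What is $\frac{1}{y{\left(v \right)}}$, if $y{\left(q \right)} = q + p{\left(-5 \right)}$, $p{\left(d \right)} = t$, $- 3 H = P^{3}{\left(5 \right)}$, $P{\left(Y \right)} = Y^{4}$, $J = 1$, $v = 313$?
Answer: $- \frac{3}{244139674} \approx -1.2288 \cdot 10^{-8}$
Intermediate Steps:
$H = - \frac{244140625}{3}$ ($H = - \frac{\left(5^{4}\right)^{3}}{3} = - \frac{625^{3}}{3} = \left(- \frac{1}{3}\right) 244140625 = - \frac{244140625}{3} \approx -8.138 \cdot 10^{7}$)
$t = - \frac{244140613}{3}$ ($t = \left(4 - \frac{244140625}{3}\right) 1 = \left(- \frac{244140613}{3}\right) 1 = - \frac{244140613}{3} \approx -8.138 \cdot 10^{7}$)
$p{\left(d \right)} = - \frac{244140613}{3}$
$y{\left(q \right)} = - \frac{244140613}{3} + q$ ($y{\left(q \right)} = q - \frac{244140613}{3} = - \frac{244140613}{3} + q$)
$\frac{1}{y{\left(v \right)}} = \frac{1}{- \frac{244140613}{3} + 313} = \frac{1}{- \frac{244139674}{3}} = - \frac{3}{244139674}$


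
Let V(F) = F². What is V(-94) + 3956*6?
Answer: 32572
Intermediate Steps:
V(-94) + 3956*6 = (-94)² + 3956*6 = 8836 + 23736 = 32572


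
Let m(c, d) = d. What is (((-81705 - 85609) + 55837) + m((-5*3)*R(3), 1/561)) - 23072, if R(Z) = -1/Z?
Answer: -75481988/561 ≈ -1.3455e+5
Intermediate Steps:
(((-81705 - 85609) + 55837) + m((-5*3)*R(3), 1/561)) - 23072 = (((-81705 - 85609) + 55837) + 1/561) - 23072 = ((-167314 + 55837) + 1/561) - 23072 = (-111477 + 1/561) - 23072 = -62538596/561 - 23072 = -75481988/561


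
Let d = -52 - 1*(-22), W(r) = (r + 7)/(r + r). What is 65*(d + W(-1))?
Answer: -2145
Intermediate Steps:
W(r) = (7 + r)/(2*r) (W(r) = (7 + r)/((2*r)) = (7 + r)*(1/(2*r)) = (7 + r)/(2*r))
d = -30 (d = -52 + 22 = -30)
65*(d + W(-1)) = 65*(-30 + (½)*(7 - 1)/(-1)) = 65*(-30 + (½)*(-1)*6) = 65*(-30 - 3) = 65*(-33) = -2145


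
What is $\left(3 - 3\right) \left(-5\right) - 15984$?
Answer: $-15984$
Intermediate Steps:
$\left(3 - 3\right) \left(-5\right) - 15984 = 0 \left(-5\right) - 15984 = 0 - 15984 = -15984$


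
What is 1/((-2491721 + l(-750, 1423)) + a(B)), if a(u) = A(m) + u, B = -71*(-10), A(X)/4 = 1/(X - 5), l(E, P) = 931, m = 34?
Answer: -29/72212316 ≈ -4.0159e-7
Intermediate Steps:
A(X) = 4/(-5 + X) (A(X) = 4/(X - 5) = 4/(-5 + X))
B = 710
a(u) = 4/29 + u (a(u) = 4/(-5 + 34) + u = 4/29 + u)
1/((-2491721 + l(-750, 1423)) + a(B)) = 1/((-2491721 + 931) + (4/29 + 710)) = 1/(-2490790 + 20594/29) = 1/(-72212316/29) = -29/72212316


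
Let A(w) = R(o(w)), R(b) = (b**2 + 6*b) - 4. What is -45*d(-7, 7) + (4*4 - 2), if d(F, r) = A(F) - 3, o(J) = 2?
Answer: -391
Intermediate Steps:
R(b) = -4 + b**2 + 6*b
A(w) = 12 (A(w) = -4 + 2**2 + 6*2 = -4 + 4 + 12 = 12)
d(F, r) = 9 (d(F, r) = 12 - 3 = 9)
-45*d(-7, 7) + (4*4 - 2) = -45*9 + (4*4 - 2) = -405 + (16 - 2) = -405 + 14 = -391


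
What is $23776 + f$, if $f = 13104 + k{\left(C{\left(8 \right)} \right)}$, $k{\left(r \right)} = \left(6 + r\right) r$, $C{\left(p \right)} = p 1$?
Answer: $36992$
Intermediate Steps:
$C{\left(p \right)} = p$
$k{\left(r \right)} = r \left(6 + r\right)$
$f = 13216$ ($f = 13104 + 8 \left(6 + 8\right) = 13104 + 8 \cdot 14 = 13104 + 112 = 13216$)
$23776 + f = 23776 + 13216 = 36992$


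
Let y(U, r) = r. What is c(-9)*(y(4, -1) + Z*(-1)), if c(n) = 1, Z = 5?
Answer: -6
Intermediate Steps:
c(-9)*(y(4, -1) + Z*(-1)) = 1*(-1 + 5*(-1)) = 1*(-1 - 5) = 1*(-6) = -6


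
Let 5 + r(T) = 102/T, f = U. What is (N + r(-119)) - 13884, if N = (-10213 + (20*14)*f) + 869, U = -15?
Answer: -192037/7 ≈ -27434.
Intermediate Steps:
f = -15
r(T) = -5 + 102/T
N = -13544 (N = (-10213 + (20*14)*(-15)) + 869 = (-10213 + 280*(-15)) + 869 = (-10213 - 4200) + 869 = -14413 + 869 = -13544)
(N + r(-119)) - 13884 = (-13544 + (-5 + 102/(-119))) - 13884 = (-13544 + (-5 + 102*(-1/119))) - 13884 = (-13544 + (-5 - 6/7)) - 13884 = (-13544 - 41/7) - 13884 = -94849/7 - 13884 = -192037/7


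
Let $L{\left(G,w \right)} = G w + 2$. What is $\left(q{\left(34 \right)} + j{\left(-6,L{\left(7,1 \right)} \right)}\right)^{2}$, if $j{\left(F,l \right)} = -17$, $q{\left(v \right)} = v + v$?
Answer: $2601$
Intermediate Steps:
$L{\left(G,w \right)} = 2 + G w$
$q{\left(v \right)} = 2 v$
$\left(q{\left(34 \right)} + j{\left(-6,L{\left(7,1 \right)} \right)}\right)^{2} = \left(2 \cdot 34 - 17\right)^{2} = \left(68 - 17\right)^{2} = 51^{2} = 2601$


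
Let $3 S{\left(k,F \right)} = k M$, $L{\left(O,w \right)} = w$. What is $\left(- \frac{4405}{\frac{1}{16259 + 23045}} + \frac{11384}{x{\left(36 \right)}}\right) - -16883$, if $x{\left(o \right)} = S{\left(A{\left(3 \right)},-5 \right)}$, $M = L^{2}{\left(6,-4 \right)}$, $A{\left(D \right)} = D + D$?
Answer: $- \frac{692467525}{4} \approx -1.7312 \cdot 10^{8}$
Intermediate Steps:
$A{\left(D \right)} = 2 D$
$M = 16$ ($M = \left(-4\right)^{2} = 16$)
$S{\left(k,F \right)} = \frac{16 k}{3}$ ($S{\left(k,F \right)} = \frac{k 16}{3} = \frac{16 k}{3}$)
$x{\left(o \right)} = 32$ ($x{\left(o \right)} = \frac{16 \cdot 2 \cdot 3}{3} = \frac{16}{3} \cdot 6 = 32$)
$\left(- \frac{4405}{\frac{1}{16259 + 23045}} + \frac{11384}{x{\left(36 \right)}}\right) - -16883 = \left(- \frac{4405}{\frac{1}{16259 + 23045}} + \frac{11384}{32}\right) - -16883 = \left(- \frac{4405}{\frac{1}{39304}} + 11384 \cdot \frac{1}{32}\right) + 16883 = \left(- 4405 \frac{1}{\frac{1}{39304}} + \frac{1423}{4}\right) + 16883 = \left(\left(-4405\right) 39304 + \frac{1423}{4}\right) + 16883 = \left(-173134120 + \frac{1423}{4}\right) + 16883 = - \frac{692535057}{4} + 16883 = - \frac{692467525}{4}$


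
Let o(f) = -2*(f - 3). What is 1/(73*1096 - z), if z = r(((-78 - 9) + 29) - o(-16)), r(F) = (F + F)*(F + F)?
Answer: 1/43144 ≈ 2.3178e-5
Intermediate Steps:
o(f) = 6 - 2*f (o(f) = -2*(-3 + f) = 6 - 2*f)
r(F) = 4*F² (r(F) = (2*F)*(2*F) = 4*F²)
z = 36864 (z = 4*(((-78 - 9) + 29) - (6 - 2*(-16)))² = 4*((-87 + 29) - (6 + 32))² = 4*(-58 - 1*38)² = 4*(-58 - 38)² = 4*(-96)² = 4*9216 = 36864)
1/(73*1096 - z) = 1/(73*1096 - 1*36864) = 1/(80008 - 36864) = 1/43144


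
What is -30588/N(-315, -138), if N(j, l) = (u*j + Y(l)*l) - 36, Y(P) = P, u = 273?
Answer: 10196/22329 ≈ 0.45663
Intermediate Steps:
N(j, l) = -36 + l**2 + 273*j (N(j, l) = (273*j + l*l) - 36 = (273*j + l**2) - 36 = (l**2 + 273*j) - 36 = -36 + l**2 + 273*j)
-30588/N(-315, -138) = -30588/(-36 + (-138)**2 + 273*(-315)) = -30588/(-36 + 19044 - 85995) = -30588/(-66987) = -30588*(-1/66987) = 10196/22329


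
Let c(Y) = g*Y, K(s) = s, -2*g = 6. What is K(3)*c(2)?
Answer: -18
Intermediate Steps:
g = -3 (g = -½*6 = -3)
c(Y) = -3*Y
K(3)*c(2) = 3*(-3*2) = 3*(-6) = -18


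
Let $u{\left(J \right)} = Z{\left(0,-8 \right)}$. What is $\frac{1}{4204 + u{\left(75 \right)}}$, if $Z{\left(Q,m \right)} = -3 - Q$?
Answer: $\frac{1}{4201} \approx 0.00023804$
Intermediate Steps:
$u{\left(J \right)} = -3$ ($u{\left(J \right)} = -3 - 0 = -3 + 0 = -3$)
$\frac{1}{4204 + u{\left(75 \right)}} = \frac{1}{4204 - 3} = \frac{1}{4201}$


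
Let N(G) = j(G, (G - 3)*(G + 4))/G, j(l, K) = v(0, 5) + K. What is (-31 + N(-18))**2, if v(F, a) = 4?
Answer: 183184/81 ≈ 2261.5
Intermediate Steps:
j(l, K) = 4 + K
N(G) = (4 + (-3 + G)*(4 + G))/G (N(G) = (4 + (G - 3)*(G + 4))/G = (4 + (-3 + G)*(4 + G))/G)
(-31 + N(-18))**2 = (-31 + (1 - 18 - 8/(-18)))**2 = (-31 + (1 - 18 - 8*(-1/18)))**2 = (-31 + (1 - 18 + 4/9))**2 = (-31 - 149/9)**2 = (-428/9)**2 = 183184/81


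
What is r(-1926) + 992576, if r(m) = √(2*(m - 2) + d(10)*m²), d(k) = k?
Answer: 992576 + 2*√9272726 ≈ 9.9867e+5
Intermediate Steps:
r(m) = √(-4 + 2*m + 10*m²) (r(m) = √(2*(m - 2) + 10*m²) = √(2*(-2 + m) + 10*m²) = √((-4 + 2*m) + 10*m²) = √(-4 + 2*m + 10*m²))
r(-1926) + 992576 = √(-4 + 2*(-1926) + 10*(-1926)²) + 992576 = √(-4 - 3852 + 10*3709476) + 992576 = √(-4 - 3852 + 37094760) + 992576 = √37090904 + 992576 = 2*√9272726 + 992576 = 992576 + 2*√9272726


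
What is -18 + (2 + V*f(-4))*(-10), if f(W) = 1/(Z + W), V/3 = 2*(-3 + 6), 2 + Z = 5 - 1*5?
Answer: -8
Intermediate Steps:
Z = -2 (Z = -2 + (5 - 1*5) = -2 + (5 - 5) = -2 + 0 = -2)
V = 18 (V = 3*(2*(-3 + 6)) = 3*(2*3) = 3*6 = 18)
f(W) = 1/(-2 + W)
-18 + (2 + V*f(-4))*(-10) = -18 + (2 + 18/(-2 - 4))*(-10) = -18 + (2 + 18/(-6))*(-10) = -18 + (2 + 18*(-⅙))*(-10) = -18 + (2 - 3)*(-10) = -18 - 1*(-10) = -18 + 10 = -8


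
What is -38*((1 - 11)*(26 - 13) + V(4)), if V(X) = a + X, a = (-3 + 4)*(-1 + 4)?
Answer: 4674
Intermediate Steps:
a = 3 (a = 1*3 = 3)
V(X) = 3 + X
-38*((1 - 11)*(26 - 13) + V(4)) = -38*((1 - 11)*(26 - 13) + (3 + 4)) = -38*(-10*13 + 7) = -38*(-130 + 7) = -38*(-123) = 4674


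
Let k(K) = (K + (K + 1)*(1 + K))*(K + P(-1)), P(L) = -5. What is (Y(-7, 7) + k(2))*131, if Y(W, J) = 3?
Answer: -3930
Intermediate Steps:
k(K) = (-5 + K)*(K + (1 + K)²) (k(K) = (K + (K + 1)*(1 + K))*(K - 5) = (K + (1 + K)*(1 + K))*(-5 + K) = (K + (1 + K)²)*(-5 + K) = (-5 + K)*(K + (1 + K)²))
(Y(-7, 7) + k(2))*131 = (3 + (-5 + 2³ - 14*2 - 2*2²))*131 = (3 + (-5 + 8 - 28 - 2*4))*131 = (3 + (-5 + 8 - 28 - 8))*131 = (3 - 33)*131 = -30*131 = -3930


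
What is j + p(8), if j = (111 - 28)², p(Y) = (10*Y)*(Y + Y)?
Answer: 8169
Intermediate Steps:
p(Y) = 20*Y² (p(Y) = (10*Y)*(2*Y) = 20*Y²)
j = 6889 (j = 83² = 6889)
j + p(8) = 6889 + 20*8² = 6889 + 20*64 = 6889 + 1280 = 8169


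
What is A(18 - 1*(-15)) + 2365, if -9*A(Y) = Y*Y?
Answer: 2244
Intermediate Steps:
A(Y) = -Y**2/9 (A(Y) = -Y*Y/9 = -Y**2/9)
A(18 - 1*(-15)) + 2365 = -(18 - 1*(-15))**2/9 + 2365 = -(18 + 15)**2/9 + 2365 = -1/9*33**2 + 2365 = -1/9*1089 + 2365 = -121 + 2365 = 2244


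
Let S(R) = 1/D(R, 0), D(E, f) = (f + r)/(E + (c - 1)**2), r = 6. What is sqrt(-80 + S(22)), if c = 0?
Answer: I*sqrt(2742)/6 ≈ 8.7274*I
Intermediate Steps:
D(E, f) = (6 + f)/(1 + E) (D(E, f) = (f + 6)/(E + (0 - 1)**2) = (6 + f)/(E + (-1)**2) = (6 + f)/(E + 1) = (6 + f)/(1 + E))
S(R) = 1/6 + R/6 (S(R) = 1/((6 + 0)/(1 + R)) = 1/(6/(1 + R)) = 1*(1/6 + R/6) = 1/6 + R/6)
sqrt(-80 + S(22)) = sqrt(-80 + (1/6 + (1/6)*22)) = sqrt(-80 + (1/6 + 11/3)) = sqrt(-80 + 23/6) = sqrt(-457/6) = I*sqrt(2742)/6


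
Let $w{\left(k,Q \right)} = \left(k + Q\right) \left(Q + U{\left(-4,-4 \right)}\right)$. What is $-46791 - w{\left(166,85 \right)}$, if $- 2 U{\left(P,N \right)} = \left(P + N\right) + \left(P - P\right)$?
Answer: $-69130$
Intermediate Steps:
$U{\left(P,N \right)} = - \frac{N}{2} - \frac{P}{2}$ ($U{\left(P,N \right)} = - \frac{\left(P + N\right) + \left(P - P\right)}{2} = - \frac{\left(N + P\right) + 0}{2} = - \frac{N + P}{2} = - \frac{N}{2} - \frac{P}{2}$)
$w{\left(k,Q \right)} = \left(4 + Q\right) \left(Q + k\right)$ ($w{\left(k,Q \right)} = \left(k + Q\right) \left(Q - -4\right) = \left(Q + k\right) \left(Q + \left(2 + 2\right)\right) = \left(Q + k\right) \left(Q + 4\right) = \left(Q + k\right) \left(4 + Q\right) = \left(4 + Q\right) \left(Q + k\right)$)
$-46791 - w{\left(166,85 \right)} = -46791 - \left(85^{2} + 4 \cdot 85 + 4 \cdot 166 + 85 \cdot 166\right) = -46791 - \left(7225 + 340 + 664 + 14110\right) = -46791 - 22339 = -69130$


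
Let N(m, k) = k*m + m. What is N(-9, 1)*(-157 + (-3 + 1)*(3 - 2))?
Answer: 2862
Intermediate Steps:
N(m, k) = m + k*m
N(-9, 1)*(-157 + (-3 + 1)*(3 - 2)) = (-9*(1 + 1))*(-157 + (-3 + 1)*(3 - 2)) = (-9*2)*(-157 - 2*1) = -18*(-157 - 2) = -18*(-159) = 2862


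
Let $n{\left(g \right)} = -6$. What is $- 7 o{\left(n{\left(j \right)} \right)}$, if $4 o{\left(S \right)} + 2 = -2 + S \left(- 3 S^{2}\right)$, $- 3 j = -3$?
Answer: $-1127$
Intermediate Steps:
$j = 1$ ($j = \left(- \frac{1}{3}\right) \left(-3\right) = 1$)
$o{\left(S \right)} = -1 - \frac{3 S^{3}}{4}$ ($o{\left(S \right)} = - \frac{1}{2} + \frac{-2 + S \left(- 3 S^{2}\right)}{4} = - \frac{1}{2} + \frac{-2 - 3 S^{3}}{4} = - \frac{1}{2} - \left(\frac{1}{2} + \frac{3 S^{3}}{4}\right) = -1 - \frac{3 S^{3}}{4}$)
$- 7 o{\left(n{\left(j \right)} \right)} = - 7 \left(-1 - \frac{3 \left(-6\right)^{3}}{4}\right) = - 7 \left(-1 - -162\right) = - 7 \left(-1 + 162\right) = \left(-7\right) 161 = -1127$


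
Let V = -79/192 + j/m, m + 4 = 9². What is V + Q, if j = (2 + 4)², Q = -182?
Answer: -2689859/14784 ≈ -181.94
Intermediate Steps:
j = 36 (j = 6² = 36)
m = 77 (m = -4 + 9² = -4 + 81 = 77)
V = 829/14784 (V = -79/192 + 36/77 = 829/14784 ≈ 0.056074)
V + Q = 829/14784 - 182 = -2689859/14784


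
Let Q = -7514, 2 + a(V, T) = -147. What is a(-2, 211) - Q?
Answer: 7365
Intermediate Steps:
a(V, T) = -149 (a(V, T) = -2 - 147 = -149)
a(-2, 211) - Q = -149 - 1*(-7514) = -149 + 7514 = 7365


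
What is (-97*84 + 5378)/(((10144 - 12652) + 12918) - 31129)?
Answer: 2770/20719 ≈ 0.13369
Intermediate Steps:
(-97*84 + 5378)/(((10144 - 12652) + 12918) - 31129) = (-8148 + 5378)/((-2508 + 12918) - 31129) = -2770/(10410 - 31129) = -2770/(-20719) = -2770*(-1/20719) = 2770/20719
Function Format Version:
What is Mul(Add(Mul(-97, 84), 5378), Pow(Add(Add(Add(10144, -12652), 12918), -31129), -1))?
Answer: Rational(2770, 20719) ≈ 0.13369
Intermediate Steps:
Mul(Add(Mul(-97, 84), 5378), Pow(Add(Add(Add(10144, -12652), 12918), -31129), -1)) = Mul(Add(-8148, 5378), Pow(Add(Add(-2508, 12918), -31129), -1)) = Mul(-2770, Pow(Add(10410, -31129), -1)) = Mul(-2770, Pow(-20719, -1)) = Mul(-2770, Rational(-1, 20719)) = Rational(2770, 20719)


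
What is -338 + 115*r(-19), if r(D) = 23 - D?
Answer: 4492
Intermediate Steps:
-338 + 115*r(-19) = -338 + 115*(23 - 1*(-19)) = -338 + 115*(23 + 19) = -338 + 115*42 = -338 + 4830 = 4492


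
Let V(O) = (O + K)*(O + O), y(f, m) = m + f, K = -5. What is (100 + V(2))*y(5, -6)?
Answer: -88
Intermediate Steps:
y(f, m) = f + m
V(O) = 2*O*(-5 + O) (V(O) = (O - 5)*(O + O) = (-5 + O)*(2*O) = 2*O*(-5 + O))
(100 + V(2))*y(5, -6) = (100 + 2*2*(-5 + 2))*(5 - 6) = (100 + 2*2*(-3))*(-1) = (100 - 12)*(-1) = 88*(-1) = -88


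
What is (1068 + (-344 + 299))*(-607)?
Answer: -620961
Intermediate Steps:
(1068 + (-344 + 299))*(-607) = (1068 - 45)*(-607) = 1023*(-607) = -620961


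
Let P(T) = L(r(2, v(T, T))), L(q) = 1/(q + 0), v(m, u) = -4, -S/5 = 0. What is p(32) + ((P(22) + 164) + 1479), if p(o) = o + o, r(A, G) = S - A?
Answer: 3413/2 ≈ 1706.5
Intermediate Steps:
S = 0 (S = -5*0 = 0)
r(A, G) = -A (r(A, G) = 0 - A = -A)
p(o) = 2*o
L(q) = 1/q
P(T) = -1/2 (P(T) = 1/(-1*2) = 1/(-2) = -1/2)
p(32) + ((P(22) + 164) + 1479) = 2*32 + ((-1/2 + 164) + 1479) = 64 + (327/2 + 1479) = 64 + 3285/2 = 3413/2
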